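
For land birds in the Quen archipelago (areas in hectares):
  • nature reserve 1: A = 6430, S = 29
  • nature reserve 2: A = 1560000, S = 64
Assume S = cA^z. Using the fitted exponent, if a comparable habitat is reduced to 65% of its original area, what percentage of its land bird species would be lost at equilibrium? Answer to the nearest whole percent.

z = ln(64/29) / ln(1560000/6430) = 0.7916 / 5.4915 = 0.1441
S_new/S_old = (A_new/A_old)^z = 0.65^0.1441 = exp(0.1441 × -0.4308) = 0.9398
Fraction lost = 1 − 0.9398 = 0.06021

6%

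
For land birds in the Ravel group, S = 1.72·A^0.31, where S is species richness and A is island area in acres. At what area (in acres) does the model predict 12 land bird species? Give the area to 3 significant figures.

12 = 1.72 × A^0.31  ⇒  A^0.31 = 12/1.72 = 6.977
ln A = ln(6.977) / 0.31 = 1.9426 / 0.31 = 6.2664
A = e^6.2664 ≈ 526.6 acres

527 acres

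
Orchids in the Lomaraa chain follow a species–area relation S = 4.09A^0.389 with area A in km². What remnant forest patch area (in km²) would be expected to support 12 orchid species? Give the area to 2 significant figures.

12 = 4.09 × A^0.389  ⇒  A^0.389 = 12/4.09 = 2.934
ln A = ln(2.934) / 0.389 = 1.0764 / 0.389 = 2.7670
A = e^2.7670 ≈ 15.91 km²

16 km²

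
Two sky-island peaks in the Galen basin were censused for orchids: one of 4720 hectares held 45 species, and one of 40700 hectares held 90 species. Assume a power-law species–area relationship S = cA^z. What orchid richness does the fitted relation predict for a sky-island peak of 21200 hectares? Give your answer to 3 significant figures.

73.0

z = ln(90/45) / ln(40700/4720) = 0.6931 / 2.1544 = 0.3217
c = 45 / 4720^0.3217 = 45 / 15.21 = 2.959
S₃ = 2.959 × 21200^0.3217 = 2.959 × 24.66 ≈ 72.96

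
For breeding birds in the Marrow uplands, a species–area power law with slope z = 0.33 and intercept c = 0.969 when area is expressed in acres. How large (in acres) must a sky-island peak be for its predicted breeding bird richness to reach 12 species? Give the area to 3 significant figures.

12 = 0.969 × A^0.33  ⇒  A^0.33 = 12/0.969 = 12.38
ln A = ln(12.38) / 0.33 = 2.5164 / 0.33 = 7.6254
A = e^7.6254 ≈ 2050 acres

2050 acres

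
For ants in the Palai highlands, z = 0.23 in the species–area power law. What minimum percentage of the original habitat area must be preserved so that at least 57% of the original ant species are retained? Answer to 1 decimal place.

8.7%

Need (A_new/A_old)^0.23 = 0.57, so A_new/A_old = 0.57^(1/0.23) = 0.57^4.348
ln(A_new/A_old) = ln 0.57 / 0.23 = -0.5621 / 0.23 = -2.4440
A_new/A_old = e^-2.4440 ≈ 0.08681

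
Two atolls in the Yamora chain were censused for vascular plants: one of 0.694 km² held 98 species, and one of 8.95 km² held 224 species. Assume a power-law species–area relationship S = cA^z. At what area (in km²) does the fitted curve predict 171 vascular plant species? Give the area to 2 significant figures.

3.9 km²

z = ln(224/98) / ln(8.95/0.694) = 0.8267 / 2.5569 = 0.3233
c = 98 / 0.694^0.3233 = 98 / 0.8886 = 110.3
A = (171/110.3)^(1/0.3233) ⇒ ln A = ln(1.551)/0.3233 = 1.3566
A = e^1.3566 ≈ 3.883 km²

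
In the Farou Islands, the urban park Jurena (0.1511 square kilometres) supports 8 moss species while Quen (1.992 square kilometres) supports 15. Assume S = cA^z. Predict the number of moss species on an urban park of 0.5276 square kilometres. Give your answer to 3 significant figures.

z = ln(15/8) / ln(1.992/0.1511) = 0.6286 / 2.5790 = 0.2437
c = 8 / 0.1511^0.2437 = 8 / 0.6309 = 12.68
S₃ = 12.68 × 0.5276^0.2437 = 12.68 × 0.8557 ≈ 10.85

10.9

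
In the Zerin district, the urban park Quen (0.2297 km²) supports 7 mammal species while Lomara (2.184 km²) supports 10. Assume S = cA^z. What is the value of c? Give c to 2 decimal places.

8.84

z = ln(S₂/S₁) / ln(A₂/A₁) = ln(10/7) / ln(2.184/0.2297) = 0.3567 / 2.2521 = 0.1584
c = S₁ / A₁^z = 7 / 0.2297^0.1584 = 7 / 0.7922 = 8.836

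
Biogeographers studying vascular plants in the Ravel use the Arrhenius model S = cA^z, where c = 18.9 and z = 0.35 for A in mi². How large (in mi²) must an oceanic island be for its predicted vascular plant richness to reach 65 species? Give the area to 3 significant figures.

34.1 mi²

65 = 18.9 × A^0.35  ⇒  A^0.35 = 65/18.9 = 3.439
ln A = ln(3.439) / 0.35 = 1.2352 / 0.35 = 3.5292
A = e^3.5292 ≈ 34.1 mi²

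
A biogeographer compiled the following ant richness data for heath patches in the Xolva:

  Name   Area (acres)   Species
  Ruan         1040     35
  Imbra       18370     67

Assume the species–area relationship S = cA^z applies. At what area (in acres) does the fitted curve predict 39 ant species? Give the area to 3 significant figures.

1680 acres

z = ln(67/35) / ln(18370/1040) = 0.6493 / 2.8715 = 0.2261
c = 35 / 1040^0.2261 = 35 / 4.811 = 7.275
A = (39/7.275)^(1/0.2261) ⇒ ln A = ln(5.361)/0.2261 = 7.4255
A = e^7.4255 ≈ 1678 acres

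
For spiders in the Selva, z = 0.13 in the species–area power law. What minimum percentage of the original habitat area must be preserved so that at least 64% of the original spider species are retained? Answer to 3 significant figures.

Need (A_new/A_old)^0.13 = 0.64, so A_new/A_old = 0.64^(1/0.13) = 0.64^7.692
ln(A_new/A_old) = ln 0.64 / 0.13 = -0.4463 / 0.13 = -3.4330
A_new/A_old = e^-3.4330 ≈ 0.03229

3.23%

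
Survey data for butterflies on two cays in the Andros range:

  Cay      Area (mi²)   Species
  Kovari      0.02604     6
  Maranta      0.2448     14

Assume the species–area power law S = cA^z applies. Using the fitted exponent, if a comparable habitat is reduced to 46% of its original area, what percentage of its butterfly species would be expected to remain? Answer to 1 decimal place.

z = ln(14/6) / ln(0.2448/0.02604) = 0.8473 / 2.2408 = 0.3781
S_new/S_old = (A_new/A_old)^z = 0.46^0.3781 = exp(0.3781 × -0.7765) = 0.7456

74.6%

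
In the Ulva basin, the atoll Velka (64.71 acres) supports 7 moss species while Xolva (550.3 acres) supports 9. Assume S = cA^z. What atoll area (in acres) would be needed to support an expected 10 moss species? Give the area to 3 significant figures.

1350 acres

z = ln(9/7) / ln(550.3/64.71) = 0.2513 / 2.1405 = 0.1174
c = 7 / 64.71^0.1174 = 7 / 1.632 = 4.29
A = (10/4.29)^(1/0.1174) ⇒ ln A = ln(2.331)/0.1174 = 7.2079
A = e^7.2079 ≈ 1350 acres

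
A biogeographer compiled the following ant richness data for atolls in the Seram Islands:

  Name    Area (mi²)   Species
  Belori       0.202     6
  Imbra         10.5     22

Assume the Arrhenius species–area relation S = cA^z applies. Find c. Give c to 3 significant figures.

10.2

z = ln(S₂/S₁) / ln(A₂/A₁) = ln(22/6) / ln(10.5/0.202) = 1.2993 / 3.9509 = 0.3289
c = S₁ / A₁^z = 6 / 0.202^0.3289 = 6 / 0.591 = 10.15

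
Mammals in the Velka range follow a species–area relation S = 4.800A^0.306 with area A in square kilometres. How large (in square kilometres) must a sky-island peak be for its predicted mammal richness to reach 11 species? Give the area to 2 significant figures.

11 = 4.8 × A^0.306  ⇒  A^0.306 = 11/4.8 = 2.292
ln A = ln(2.292) / 0.306 = 0.8293 / 0.306 = 2.7101
A = e^2.7101 ≈ 15.03 square kilometres

15 square kilometres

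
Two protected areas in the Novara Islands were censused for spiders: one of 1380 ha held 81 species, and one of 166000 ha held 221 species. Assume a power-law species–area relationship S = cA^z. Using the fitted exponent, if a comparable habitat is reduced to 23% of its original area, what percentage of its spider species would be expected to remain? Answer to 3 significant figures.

73.5%

z = ln(221/81) / ln(166000/1380) = 1.0037 / 4.7899 = 0.2095
S_new/S_old = (A_new/A_old)^z = 0.23^0.2095 = exp(0.2095 × -1.4697) = 0.7349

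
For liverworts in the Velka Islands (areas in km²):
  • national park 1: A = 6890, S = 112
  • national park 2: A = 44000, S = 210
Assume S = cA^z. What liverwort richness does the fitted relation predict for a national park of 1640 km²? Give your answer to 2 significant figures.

z = ln(210/112) / ln(44000/6890) = 0.6286 / 1.8541 = 0.3390
c = 112 / 6890^0.3390 = 112 / 20.01 = 5.597
S₃ = 5.597 × 1640^0.3390 = 5.597 × 12.3 ≈ 68.85

69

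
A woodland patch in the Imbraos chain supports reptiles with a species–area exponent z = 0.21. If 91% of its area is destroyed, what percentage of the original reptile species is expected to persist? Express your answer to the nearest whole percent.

S_new/S_old = (A_new/A_old)^z = 0.09^0.21
= exp(0.21 × ln 0.09) = exp(0.21 × -2.4079) = exp(-0.5057) ≈ 0.6031

60%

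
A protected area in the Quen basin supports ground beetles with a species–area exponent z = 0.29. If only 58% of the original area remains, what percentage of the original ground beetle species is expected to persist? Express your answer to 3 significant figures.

S_new/S_old = (A_new/A_old)^z = 0.58^0.29
= exp(0.29 × ln 0.58) = exp(0.29 × -0.5447) = exp(-0.1580) ≈ 0.8539

85.4%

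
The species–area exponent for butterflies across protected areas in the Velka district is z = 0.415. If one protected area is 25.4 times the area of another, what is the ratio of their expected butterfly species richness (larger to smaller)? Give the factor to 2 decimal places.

3.83

S₂/S₁ = (A₂/A₁)^z = 25.4^0.415
ln(S₂/S₁) = 0.415 × ln 25.4 = 0.415 × 3.2347 = 1.3424
S₂/S₁ = e^1.3424 ≈ 3.828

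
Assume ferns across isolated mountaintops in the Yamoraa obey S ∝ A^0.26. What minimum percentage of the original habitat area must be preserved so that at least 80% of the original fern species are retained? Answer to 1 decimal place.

Need (A_new/A_old)^0.26 = 0.8, so A_new/A_old = 0.8^(1/0.26) = 0.8^3.846
ln(A_new/A_old) = ln 0.8 / 0.26 = -0.2231 / 0.26 = -0.8582
A_new/A_old = e^-0.8582 ≈ 0.4239

42.4%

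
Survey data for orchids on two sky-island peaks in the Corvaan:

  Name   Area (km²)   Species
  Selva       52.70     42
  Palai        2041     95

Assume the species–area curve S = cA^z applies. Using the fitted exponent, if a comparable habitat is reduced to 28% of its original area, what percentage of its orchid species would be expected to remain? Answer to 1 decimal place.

75.3%

z = ln(95/42) / ln(2041/52.7) = 0.8162 / 3.6566 = 0.2232
S_new/S_old = (A_new/A_old)^z = 0.28^0.2232 = exp(0.2232 × -1.2730) = 0.7527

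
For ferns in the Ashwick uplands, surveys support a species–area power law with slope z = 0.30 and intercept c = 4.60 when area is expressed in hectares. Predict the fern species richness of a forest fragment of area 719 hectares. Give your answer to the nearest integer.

S = 4.6 × 719^0.3
ln S = ln 4.6 + 0.3 × ln 719 = 1.5261 + 0.3 × 6.5779 = 3.4994
S = e^3.4994 ≈ 33.1

33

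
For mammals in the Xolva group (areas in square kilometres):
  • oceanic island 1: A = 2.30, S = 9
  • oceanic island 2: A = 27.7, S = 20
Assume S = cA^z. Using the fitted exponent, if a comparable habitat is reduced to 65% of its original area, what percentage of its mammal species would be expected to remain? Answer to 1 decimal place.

87.1%

z = ln(20/9) / ln(27.7/2.3) = 0.7985 / 2.4885 = 0.3209
S_new/S_old = (A_new/A_old)^z = 0.65^0.3209 = exp(0.3209 × -0.4308) = 0.8709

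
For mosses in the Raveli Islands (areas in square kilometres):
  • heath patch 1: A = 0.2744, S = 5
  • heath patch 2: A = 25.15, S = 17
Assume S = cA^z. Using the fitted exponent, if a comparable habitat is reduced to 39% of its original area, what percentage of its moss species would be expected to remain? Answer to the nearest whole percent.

77%

z = ln(17/5) / ln(25.15/0.2744) = 1.2238 / 4.5180 = 0.2709
S_new/S_old = (A_new/A_old)^z = 0.39^0.2709 = exp(0.2709 × -0.9416) = 0.7749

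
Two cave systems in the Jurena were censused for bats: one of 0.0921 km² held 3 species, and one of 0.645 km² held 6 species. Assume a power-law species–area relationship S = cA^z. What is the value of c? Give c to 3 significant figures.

7.01

z = ln(S₂/S₁) / ln(A₂/A₁) = ln(6/3) / ln(0.645/0.0921) = 0.6931 / 1.9464 = 0.3561
c = S₁ / A₁^z = 3 / 0.0921^0.3561 = 3 / 0.4277 = 7.014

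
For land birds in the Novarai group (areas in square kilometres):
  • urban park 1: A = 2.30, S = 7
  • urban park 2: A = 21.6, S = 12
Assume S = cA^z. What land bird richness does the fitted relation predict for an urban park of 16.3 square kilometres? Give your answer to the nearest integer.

z = ln(12/7) / ln(21.6/2.3) = 0.5390 / 2.2398 = 0.2406
c = 7 / 2.3^0.2406 = 7 / 1.222 = 5.729
S₃ = 5.729 × 16.3^0.2406 = 5.729 × 1.958 ≈ 11.21

11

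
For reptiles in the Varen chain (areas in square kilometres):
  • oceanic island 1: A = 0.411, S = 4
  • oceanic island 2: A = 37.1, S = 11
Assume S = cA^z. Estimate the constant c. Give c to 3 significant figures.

z = ln(S₂/S₁) / ln(A₂/A₁) = ln(11/4) / ln(37.1/0.411) = 1.0116 / 4.5028 = 0.2247
c = S₁ / A₁^z = 4 / 0.411^0.2247 = 4 / 0.8189 = 4.884

4.88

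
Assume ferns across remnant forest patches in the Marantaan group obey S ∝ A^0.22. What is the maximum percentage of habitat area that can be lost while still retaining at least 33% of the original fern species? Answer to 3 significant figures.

Need (A_new/A_old)^0.22 = 0.33, so A_new/A_old = 0.33^(1/0.22) = 0.33^4.545
ln(A_new/A_old) = ln 0.33 / 0.22 = -1.1087 / 0.22 = -5.0394
A_new/A_old = e^-5.0394 ≈ 0.006478
Fraction that can be lost = 1 − 0.006478 = 0.9935

99.4%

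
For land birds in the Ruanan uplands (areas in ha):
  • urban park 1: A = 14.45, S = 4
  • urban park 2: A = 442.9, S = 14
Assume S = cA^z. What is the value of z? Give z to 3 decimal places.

0.366

Taking logs: ln S = ln c + z ln A, so z = (ln S₂ − ln S₁)/(ln A₂ − ln A₁).
z = ln(14/4) / ln(442.9/14.45) = ln(3.5) / ln(30.65) = 1.2528 / 3.4226 = 0.3660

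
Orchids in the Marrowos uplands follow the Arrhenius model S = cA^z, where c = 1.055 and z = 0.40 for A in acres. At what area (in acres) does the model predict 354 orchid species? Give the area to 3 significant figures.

2060000 acres

354 = 1.055 × A^0.4  ⇒  A^0.4 = 354/1.055 = 335.5
ln A = ln(335.5) / 0.4 = 5.8158 / 0.4 = 14.5394
A = e^14.5394 ≈ 2062419 acres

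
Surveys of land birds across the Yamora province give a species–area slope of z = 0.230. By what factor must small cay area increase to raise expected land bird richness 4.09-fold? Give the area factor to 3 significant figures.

(A₂/A₁)^0.23 = 4.09, so A₂/A₁ = 4.09^(1/0.23) = 4.09^4.348
ln(A₂/A₁) = ln 4.09 / 0.23 = 1.4085 / 0.23 = 6.1241
A₂/A₁ = e^6.1241 ≈ 456.7

457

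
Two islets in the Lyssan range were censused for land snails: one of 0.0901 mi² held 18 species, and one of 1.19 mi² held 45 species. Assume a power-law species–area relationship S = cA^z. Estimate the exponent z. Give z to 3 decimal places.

Taking logs: ln S = ln c + z ln A, so z = (ln S₂ − ln S₁)/(ln A₂ − ln A₁).
z = ln(45/18) / ln(1.19/0.0901) = ln(2.5) / ln(13.21) = 0.9163 / 2.5808 = 0.3550

0.355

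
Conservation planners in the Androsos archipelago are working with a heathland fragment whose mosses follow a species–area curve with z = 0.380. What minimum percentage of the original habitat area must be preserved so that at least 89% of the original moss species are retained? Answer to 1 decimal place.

73.6%

Need (A_new/A_old)^0.38 = 0.89, so A_new/A_old = 0.89^(1/0.38) = 0.89^2.632
ln(A_new/A_old) = ln 0.89 / 0.38 = -0.1165 / 0.38 = -0.3067
A_new/A_old = e^-0.3067 ≈ 0.7359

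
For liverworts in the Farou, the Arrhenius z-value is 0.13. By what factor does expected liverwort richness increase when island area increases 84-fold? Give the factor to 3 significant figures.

1.78

S₂/S₁ = (A₂/A₁)^z = 84^0.13
ln(S₂/S₁) = 0.13 × ln 84 = 0.13 × 4.4308 = 0.5760
S₂/S₁ = e^0.5760 ≈ 1.779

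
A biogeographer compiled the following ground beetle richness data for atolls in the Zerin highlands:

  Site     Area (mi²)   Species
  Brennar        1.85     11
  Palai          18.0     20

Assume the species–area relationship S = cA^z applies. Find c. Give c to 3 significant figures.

9.36

z = ln(S₂/S₁) / ln(A₂/A₁) = ln(20/11) / ln(18/1.85) = 0.5978 / 2.2752 = 0.2628
c = S₁ / A₁^z = 11 / 1.85^0.2628 = 11 / 1.175 = 9.358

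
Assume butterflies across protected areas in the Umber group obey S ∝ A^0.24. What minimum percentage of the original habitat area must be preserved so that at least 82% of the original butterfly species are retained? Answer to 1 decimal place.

43.7%

Need (A_new/A_old)^0.24 = 0.82, so A_new/A_old = 0.82^(1/0.24) = 0.82^4.167
ln(A_new/A_old) = ln 0.82 / 0.24 = -0.1985 / 0.24 = -0.8269
A_new/A_old = e^-0.8269 ≈ 0.4374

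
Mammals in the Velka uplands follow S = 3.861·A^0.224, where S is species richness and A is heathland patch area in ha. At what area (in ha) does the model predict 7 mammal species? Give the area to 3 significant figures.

14.2 ha

7 = 3.861 × A^0.224  ⇒  A^0.224 = 7/3.861 = 1.813
ln A = ln(1.813) / 0.224 = 0.5950 / 0.224 = 2.6562
A = e^2.6562 ≈ 14.24 ha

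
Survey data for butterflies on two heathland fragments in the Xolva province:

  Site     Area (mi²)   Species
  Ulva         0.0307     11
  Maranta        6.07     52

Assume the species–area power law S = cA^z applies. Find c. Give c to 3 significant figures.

z = ln(S₂/S₁) / ln(A₂/A₁) = ln(52/11) / ln(6.07/0.0307) = 1.5533 / 5.2869 = 0.2938
c = S₁ / A₁^z = 11 / 0.0307^0.2938 = 11 / 0.3593 = 30.61

30.6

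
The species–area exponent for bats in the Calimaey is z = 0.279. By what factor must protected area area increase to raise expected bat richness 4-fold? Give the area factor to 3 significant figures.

(A₂/A₁)^0.279 = 4, so A₂/A₁ = 4^(1/0.279) = 4^3.584
ln(A₂/A₁) = ln 4 / 0.279 = 1.3863 / 0.279 = 4.9688
A₂/A₁ = e^4.9688 ≈ 143.9

144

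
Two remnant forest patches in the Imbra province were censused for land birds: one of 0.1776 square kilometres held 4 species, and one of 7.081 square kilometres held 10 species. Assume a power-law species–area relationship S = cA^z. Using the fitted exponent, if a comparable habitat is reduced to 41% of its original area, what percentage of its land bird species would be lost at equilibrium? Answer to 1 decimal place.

19.9%

z = ln(10/4) / ln(7.081/0.1776) = 0.9163 / 3.6856 = 0.2486
S_new/S_old = (A_new/A_old)^z = 0.41^0.2486 = exp(0.2486 × -0.8916) = 0.8012
Fraction lost = 1 − 0.8012 = 0.1988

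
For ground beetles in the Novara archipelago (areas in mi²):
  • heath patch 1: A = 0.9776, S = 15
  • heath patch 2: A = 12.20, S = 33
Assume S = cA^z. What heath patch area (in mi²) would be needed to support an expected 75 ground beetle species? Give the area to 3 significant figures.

z = ln(33/15) / ln(12.2/0.9776) = 0.7885 / 2.5241 = 0.3124
c = 15 / 0.9776^0.3124 = 15 / 0.9929 = 15.11
A = (75/15.11)^(1/0.3124) ⇒ ln A = ln(4.965)/0.3124 = 5.1296
A = e^5.1296 ≈ 169 mi²

169 mi²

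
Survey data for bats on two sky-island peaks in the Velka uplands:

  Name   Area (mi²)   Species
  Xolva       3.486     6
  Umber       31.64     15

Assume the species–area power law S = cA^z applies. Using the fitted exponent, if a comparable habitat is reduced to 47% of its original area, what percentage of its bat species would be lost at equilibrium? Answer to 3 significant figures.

z = ln(15/6) / ln(31.64/3.486) = 0.9163 / 2.2057 = 0.4154
S_new/S_old = (A_new/A_old)^z = 0.47^0.4154 = exp(0.4154 × -0.7550) = 0.7308
Fraction lost = 1 − 0.7308 = 0.2692

26.9%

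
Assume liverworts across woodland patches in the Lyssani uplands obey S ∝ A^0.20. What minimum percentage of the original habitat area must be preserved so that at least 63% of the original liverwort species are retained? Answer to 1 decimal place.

9.9%

Need (A_new/A_old)^0.2 = 0.63, so A_new/A_old = 0.63^(1/0.2) = 0.63^5
ln(A_new/A_old) = ln 0.63 / 0.2 = -0.4620 / 0.2 = -2.3102
A_new/A_old = e^-2.3102 ≈ 0.09924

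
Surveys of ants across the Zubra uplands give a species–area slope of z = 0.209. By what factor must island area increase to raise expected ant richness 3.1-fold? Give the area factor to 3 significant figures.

(A₂/A₁)^0.209 = 3.1, so A₂/A₁ = 3.1^(1/0.209) = 3.1^4.785
ln(A₂/A₁) = ln 3.1 / 0.209 = 1.1314 / 0.209 = 5.4134
A₂/A₁ = e^5.4134 ≈ 224.4

224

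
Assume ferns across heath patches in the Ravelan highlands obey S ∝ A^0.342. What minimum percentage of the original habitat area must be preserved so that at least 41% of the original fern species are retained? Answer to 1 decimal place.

7.4%

Need (A_new/A_old)^0.342 = 0.41, so A_new/A_old = 0.41^(1/0.342) = 0.41^2.924
ln(A_new/A_old) = ln 0.41 / 0.342 = -0.8916 / 0.342 = -2.6070
A_new/A_old = e^-2.6070 ≈ 0.07375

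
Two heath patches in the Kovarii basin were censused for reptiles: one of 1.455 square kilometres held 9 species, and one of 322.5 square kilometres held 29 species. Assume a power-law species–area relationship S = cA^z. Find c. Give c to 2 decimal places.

8.30

z = ln(S₂/S₁) / ln(A₂/A₁) = ln(29/9) / ln(322.5/1.455) = 1.1701 / 5.4011 = 0.2166
c = S₁ / A₁^z = 9 / 1.455^0.2166 = 9 / 1.085 = 8.298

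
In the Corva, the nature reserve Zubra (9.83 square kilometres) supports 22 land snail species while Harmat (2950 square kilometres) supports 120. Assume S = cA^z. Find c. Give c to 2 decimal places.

z = ln(S₂/S₁) / ln(A₂/A₁) = ln(120/22) / ln(2950/9.83) = 1.6964 / 5.7041 = 0.2974
c = S₁ / A₁^z = 22 / 9.83^0.2974 = 22 / 1.973 = 11.15

11.15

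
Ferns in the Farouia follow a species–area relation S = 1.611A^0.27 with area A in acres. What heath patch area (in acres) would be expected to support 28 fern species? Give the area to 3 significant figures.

28 = 1.611 × A^0.27  ⇒  A^0.27 = 28/1.611 = 17.38
ln A = ln(17.38) / 0.27 = 2.8553 / 0.27 = 10.5754
A = e^10.5754 ≈ 39158 acres

39200 acres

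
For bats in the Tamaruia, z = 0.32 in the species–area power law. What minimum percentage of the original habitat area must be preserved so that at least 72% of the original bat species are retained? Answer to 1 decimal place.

Need (A_new/A_old)^0.32 = 0.72, so A_new/A_old = 0.72^(1/0.32) = 0.72^3.125
ln(A_new/A_old) = ln 0.72 / 0.32 = -0.3285 / 0.32 = -1.0266
A_new/A_old = e^-1.0266 ≈ 0.3582

35.8%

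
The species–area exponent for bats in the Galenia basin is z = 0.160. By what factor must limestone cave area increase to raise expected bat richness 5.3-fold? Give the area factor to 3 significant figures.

(A₂/A₁)^0.16 = 5.3, so A₂/A₁ = 5.3^(1/0.16) = 5.3^6.25
ln(A₂/A₁) = ln 5.3 / 0.16 = 1.6677 / 0.16 = 10.4232
A₂/A₁ = e^10.4232 ≈ 33630

33600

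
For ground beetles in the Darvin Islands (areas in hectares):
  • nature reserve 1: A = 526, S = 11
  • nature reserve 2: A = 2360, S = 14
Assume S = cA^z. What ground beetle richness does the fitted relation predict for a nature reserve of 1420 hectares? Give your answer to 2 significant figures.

13

z = ln(14/11) / ln(2360/526) = 0.2412 / 1.5011 = 0.1607
c = 11 / 526^0.1607 = 11 / 2.736 = 4.02
S₃ = 4.02 × 1420^0.1607 = 4.02 × 3.209 ≈ 12.9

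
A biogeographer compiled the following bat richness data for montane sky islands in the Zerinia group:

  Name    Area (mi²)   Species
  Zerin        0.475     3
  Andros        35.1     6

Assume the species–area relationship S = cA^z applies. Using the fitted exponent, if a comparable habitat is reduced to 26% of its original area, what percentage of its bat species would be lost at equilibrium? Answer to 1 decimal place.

z = ln(6/3) / ln(35.1/0.475) = 0.6931 / 4.3026 = 0.1611
S_new/S_old = (A_new/A_old)^z = 0.26^0.1611 = exp(0.1611 × -1.3471) = 0.8049
Fraction lost = 1 − 0.8049 = 0.1951

19.5%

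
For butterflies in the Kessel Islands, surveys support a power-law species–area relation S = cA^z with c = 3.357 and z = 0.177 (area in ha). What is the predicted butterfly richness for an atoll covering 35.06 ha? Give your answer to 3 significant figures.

6.30

S = 3.357 × 35.06^0.177 = 3.357 × 1.877 ≈ 6.301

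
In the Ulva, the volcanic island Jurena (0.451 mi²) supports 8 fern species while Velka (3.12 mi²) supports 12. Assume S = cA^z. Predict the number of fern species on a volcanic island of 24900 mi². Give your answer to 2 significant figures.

z = ln(12/8) / ln(3.12/0.451) = 0.4055 / 1.9341 = 0.2096
c = 8 / 0.451^0.2096 = 8 / 0.8463 = 9.453
S₃ = 9.453 × 24900^0.2096 = 9.453 × 8.349 ≈ 78.92

79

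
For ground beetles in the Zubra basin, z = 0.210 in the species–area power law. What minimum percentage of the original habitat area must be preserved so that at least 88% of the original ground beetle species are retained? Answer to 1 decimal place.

54.4%

Need (A_new/A_old)^0.21 = 0.88, so A_new/A_old = 0.88^(1/0.21) = 0.88^4.762
ln(A_new/A_old) = ln 0.88 / 0.21 = -0.1278 / 0.21 = -0.6087
A_new/A_old = e^-0.6087 ≈ 0.544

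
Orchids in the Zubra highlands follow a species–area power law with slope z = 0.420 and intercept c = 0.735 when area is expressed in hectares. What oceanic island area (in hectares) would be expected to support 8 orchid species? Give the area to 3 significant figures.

294 hectares

8 = 0.735 × A^0.42  ⇒  A^0.42 = 8/0.735 = 10.88
ln A = ln(10.88) / 0.42 = 2.3873 / 0.42 = 5.6841
A = e^5.6841 ≈ 294.2 hectares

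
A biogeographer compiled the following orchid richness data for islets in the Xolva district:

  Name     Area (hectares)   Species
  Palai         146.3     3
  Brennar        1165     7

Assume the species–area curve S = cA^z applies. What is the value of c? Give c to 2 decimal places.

0.39

z = ln(S₂/S₁) / ln(A₂/A₁) = ln(7/3) / ln(1165/146.3) = 0.8473 / 2.0748 = 0.4084
c = S₁ / A₁^z = 3 / 146.3^0.4084 = 3 / 7.66 = 0.3916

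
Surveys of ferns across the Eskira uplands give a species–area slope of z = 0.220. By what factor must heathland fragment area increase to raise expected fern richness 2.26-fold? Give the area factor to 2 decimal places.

40.70

(A₂/A₁)^0.22 = 2.26, so A₂/A₁ = 2.26^(1/0.22) = 2.26^4.545
ln(A₂/A₁) = ln 2.26 / 0.22 = 0.8154 / 0.22 = 3.7062
A₂/A₁ = e^3.7062 ≈ 40.7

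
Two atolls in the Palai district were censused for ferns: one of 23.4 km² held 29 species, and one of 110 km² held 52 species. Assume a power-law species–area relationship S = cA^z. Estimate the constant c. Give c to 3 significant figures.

z = ln(S₂/S₁) / ln(A₂/A₁) = ln(52/29) / ln(110/23.4) = 0.5839 / 1.5477 = 0.3773
c = S₁ / A₁^z = 29 / 23.4^0.3773 = 29 / 3.285 = 8.827

8.83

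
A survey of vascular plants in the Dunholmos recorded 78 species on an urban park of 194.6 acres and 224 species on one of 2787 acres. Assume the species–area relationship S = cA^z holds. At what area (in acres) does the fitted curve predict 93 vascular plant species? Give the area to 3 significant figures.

z = ln(224/78) / ln(2787/194.6) = 1.0549 / 2.6618 = 0.3963
c = 78 / 194.6^0.3963 = 78 / 8.077 = 9.657
A = (93/9.657)^(1/0.3963) ⇒ ln A = ln(9.63)/0.3963 = 5.7147
A = e^5.7147 ≈ 303.3 acres

303 acres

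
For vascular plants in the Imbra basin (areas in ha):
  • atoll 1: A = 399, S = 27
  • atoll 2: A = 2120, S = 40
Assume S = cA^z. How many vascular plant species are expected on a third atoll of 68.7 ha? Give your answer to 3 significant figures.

z = ln(40/27) / ln(2120/399) = 0.3930 / 1.6702 = 0.2353
c = 27 / 399^0.2353 = 27 / 4.093 = 6.596
S₃ = 6.596 × 68.7^0.2353 = 6.596 × 2.706 ≈ 17.85

17.8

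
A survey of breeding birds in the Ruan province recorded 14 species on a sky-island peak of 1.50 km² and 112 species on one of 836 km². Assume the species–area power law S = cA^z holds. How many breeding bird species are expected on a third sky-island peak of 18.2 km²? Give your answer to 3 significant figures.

31.8

z = ln(112/14) / ln(836/1.5) = 2.0794 / 6.3232 = 0.3289
c = 14 / 1.5^0.3289 = 14 / 1.143 = 12.25
S₃ = 12.25 × 18.2^0.3289 = 12.25 × 2.596 ≈ 31.81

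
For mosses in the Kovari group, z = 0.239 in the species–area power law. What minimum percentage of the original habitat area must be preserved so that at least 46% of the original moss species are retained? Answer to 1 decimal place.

Need (A_new/A_old)^0.239 = 0.46, so A_new/A_old = 0.46^(1/0.239) = 0.46^4.184
ln(A_new/A_old) = ln 0.46 / 0.239 = -0.7765 / 0.239 = -3.2491
A_new/A_old = e^-3.2491 ≈ 0.03881

3.9%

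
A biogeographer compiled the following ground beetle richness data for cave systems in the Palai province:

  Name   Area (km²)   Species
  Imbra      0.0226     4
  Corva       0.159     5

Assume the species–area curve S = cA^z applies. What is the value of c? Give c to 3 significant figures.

6.17

z = ln(S₂/S₁) / ln(A₂/A₁) = ln(5/4) / ln(0.159/0.0226) = 0.2231 / 1.9510 = 0.1144
c = S₁ / A₁^z = 4 / 0.0226^0.1144 = 4 / 0.6483 = 6.17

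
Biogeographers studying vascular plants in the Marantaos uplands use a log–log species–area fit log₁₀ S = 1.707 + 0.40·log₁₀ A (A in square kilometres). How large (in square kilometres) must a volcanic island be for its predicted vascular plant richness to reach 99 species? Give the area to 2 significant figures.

99 = 50.93 × A^0.4  ⇒  A^0.4 = 99/50.93 = 1.944
ln A = ln(1.944) / 0.4 = 0.6646 / 0.4 = 1.6615
A = e^1.6615 ≈ 5.267 square kilometres

5.3 square kilometres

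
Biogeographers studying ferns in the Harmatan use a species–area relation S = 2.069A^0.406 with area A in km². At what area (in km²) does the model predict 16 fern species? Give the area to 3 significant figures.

154 km²

16 = 2.069 × A^0.406  ⇒  A^0.406 = 16/2.069 = 7.733
ln A = ln(7.733) / 0.406 = 2.0455 / 0.406 = 5.0382
A = e^5.0382 ≈ 154.2 km²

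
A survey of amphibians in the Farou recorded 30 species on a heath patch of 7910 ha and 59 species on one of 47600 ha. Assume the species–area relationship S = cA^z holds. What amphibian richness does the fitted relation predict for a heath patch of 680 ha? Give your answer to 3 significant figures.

z = ln(59/30) / ln(47600/7910) = 0.6763 / 1.7947 = 0.3769
c = 30 / 7910^0.3769 = 30 / 29.45 = 1.019
S₃ = 1.019 × 680^0.3769 = 1.019 × 11.68 ≈ 11.9

11.9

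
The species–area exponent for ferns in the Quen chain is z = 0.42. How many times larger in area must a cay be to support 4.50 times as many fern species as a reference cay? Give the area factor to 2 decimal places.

(A₂/A₁)^0.42 = 4.5, so A₂/A₁ = 4.5^(1/0.42) = 4.5^2.381
ln(A₂/A₁) = ln 4.5 / 0.42 = 1.5041 / 0.42 = 3.5811
A₂/A₁ = e^3.5811 ≈ 35.91

35.91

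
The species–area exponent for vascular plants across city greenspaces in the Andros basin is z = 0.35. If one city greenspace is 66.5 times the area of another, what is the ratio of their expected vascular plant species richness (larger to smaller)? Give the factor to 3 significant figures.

S₂/S₁ = (A₂/A₁)^z = 66.5^0.35
ln(S₂/S₁) = 0.35 × ln 66.5 = 0.35 × 4.1972 = 1.4690
S₂/S₁ = e^1.4690 ≈ 4.345

4.34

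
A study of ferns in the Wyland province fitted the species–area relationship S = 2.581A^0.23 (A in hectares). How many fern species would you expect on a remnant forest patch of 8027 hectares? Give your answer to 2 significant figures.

20

S = 2.581 × 8027^0.23 = 2.581 × 7.908 ≈ 20.41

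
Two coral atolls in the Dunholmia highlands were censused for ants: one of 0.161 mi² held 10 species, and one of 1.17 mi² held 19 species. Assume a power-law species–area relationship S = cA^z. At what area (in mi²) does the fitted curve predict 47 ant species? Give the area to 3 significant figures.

19.2 mi²

z = ln(19/10) / ln(1.17/0.161) = 0.6419 / 1.9834 = 0.3236
c = 10 / 0.161^0.3236 = 10 / 0.5537 = 18.06
A = (47/18.06)^(1/0.3236) ⇒ ln A = ln(2.603)/0.3236 = 2.9557
A = e^2.9557 ≈ 19.21 mi²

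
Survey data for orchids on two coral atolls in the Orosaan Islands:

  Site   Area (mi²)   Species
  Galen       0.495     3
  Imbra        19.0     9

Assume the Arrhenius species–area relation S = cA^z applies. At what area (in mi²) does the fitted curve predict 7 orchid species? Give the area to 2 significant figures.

z = ln(9/3) / ln(19/0.495) = 1.0986 / 3.6476 = 0.3012
c = 3 / 0.495^0.3012 = 3 / 0.8091 = 3.708
A = (7/3.708)^(1/0.3012) ⇒ ln A = ln(1.888)/0.3012 = 2.1100
A = e^2.1100 ≈ 8.248 mi²

8.2 mi²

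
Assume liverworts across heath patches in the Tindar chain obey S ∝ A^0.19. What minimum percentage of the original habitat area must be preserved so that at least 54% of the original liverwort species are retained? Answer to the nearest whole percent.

Need (A_new/A_old)^0.19 = 0.54, so A_new/A_old = 0.54^(1/0.19) = 0.54^5.263
ln(A_new/A_old) = ln 0.54 / 0.19 = -0.6162 / 0.19 = -3.2431
A_new/A_old = e^-3.2431 ≈ 0.03904

4%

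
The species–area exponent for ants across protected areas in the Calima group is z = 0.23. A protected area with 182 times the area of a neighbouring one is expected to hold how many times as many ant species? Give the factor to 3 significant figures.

3.31

S₂/S₁ = (A₂/A₁)^z = 182^0.23
ln(S₂/S₁) = 0.23 × ln 182 = 0.23 × 5.2040 = 1.1969
S₂/S₁ = e^1.1969 ≈ 3.31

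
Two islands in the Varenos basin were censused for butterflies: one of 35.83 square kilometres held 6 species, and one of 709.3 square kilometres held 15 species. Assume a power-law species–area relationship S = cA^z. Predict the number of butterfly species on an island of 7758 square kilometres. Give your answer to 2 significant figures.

z = ln(15/6) / ln(709.3/35.83) = 0.9163 / 2.9855 = 0.3069
c = 6 / 35.83^0.3069 = 6 / 2.999 = 2
S₃ = 2 × 7758^0.3069 = 2 × 15.63 ≈ 31.26

31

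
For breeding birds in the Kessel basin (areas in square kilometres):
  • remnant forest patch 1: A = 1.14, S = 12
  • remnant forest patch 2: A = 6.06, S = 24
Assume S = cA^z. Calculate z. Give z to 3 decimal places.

0.415

Taking logs: ln S = ln c + z ln A, so z = (ln S₂ − ln S₁)/(ln A₂ − ln A₁).
z = ln(24/12) / ln(6.06/1.14) = ln(2) / ln(5.316) = 0.6931 / 1.6707 = 0.4149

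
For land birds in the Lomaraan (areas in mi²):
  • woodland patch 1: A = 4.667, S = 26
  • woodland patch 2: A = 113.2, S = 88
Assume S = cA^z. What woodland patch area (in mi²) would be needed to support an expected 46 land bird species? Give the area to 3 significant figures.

20.8 mi²

z = ln(88/26) / ln(113.2/4.667) = 1.2192 / 3.1886 = 0.3824
c = 26 / 4.667^0.3824 = 26 / 1.802 = 14.43
A = (46/14.43)^(1/0.3824) ⇒ ln A = ln(3.189)/0.3824 = 3.0326
A = e^3.0326 ≈ 20.75 mi²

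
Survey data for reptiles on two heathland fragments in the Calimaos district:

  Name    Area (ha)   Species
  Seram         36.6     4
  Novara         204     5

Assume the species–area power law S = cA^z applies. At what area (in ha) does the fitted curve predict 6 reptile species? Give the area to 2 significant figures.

z = ln(5/4) / ln(204/36.6) = 0.2231 / 1.7181 = 0.1299
c = 4 / 36.6^0.1299 = 4 / 1.596 = 2.506
A = (6/2.506)^(1/0.1299) ⇒ ln A = ln(2.394)/0.1299 = 6.7219
A = e^6.7219 ≈ 830.4 ha

830 ha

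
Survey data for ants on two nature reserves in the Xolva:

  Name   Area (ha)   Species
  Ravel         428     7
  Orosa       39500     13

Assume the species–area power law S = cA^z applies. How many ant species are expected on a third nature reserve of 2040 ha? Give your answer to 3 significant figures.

z = ln(13/7) / ln(39500/428) = 0.6190 / 4.5249 = 0.1368
c = 7 / 428^0.1368 = 7 / 2.291 = 3.056
S₃ = 3.056 × 2040^0.1368 = 3.056 × 2.836 ≈ 8.667

8.67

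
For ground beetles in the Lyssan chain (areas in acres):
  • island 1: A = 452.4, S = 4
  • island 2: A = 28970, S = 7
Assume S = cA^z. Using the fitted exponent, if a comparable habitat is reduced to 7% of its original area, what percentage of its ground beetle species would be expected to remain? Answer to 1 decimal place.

z = ln(7/4) / ln(28970/452.4) = 0.5596 / 4.1594 = 0.1345
S_new/S_old = (A_new/A_old)^z = 0.07^0.1345 = exp(0.1345 × -2.6593) = 0.6992

69.9%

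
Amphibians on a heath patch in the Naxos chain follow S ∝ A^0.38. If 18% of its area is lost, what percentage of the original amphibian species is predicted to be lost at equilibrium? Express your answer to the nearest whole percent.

7%

S_new/S_old = (A_new/A_old)^z = 0.82^0.38
= exp(0.38 × ln 0.82) = exp(0.38 × -0.1985) = exp(-0.0754) ≈ 0.9274
Fraction lost = 1 − 0.9274 = 0.07264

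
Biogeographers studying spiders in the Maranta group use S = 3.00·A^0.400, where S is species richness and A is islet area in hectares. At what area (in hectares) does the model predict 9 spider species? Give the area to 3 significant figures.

9 = 3 × A^0.4  ⇒  A^0.4 = 9/3 = 3
ln A = ln(3) / 0.4 = 1.0986 / 0.4 = 2.7465
A = e^2.7465 ≈ 15.59 hectares

15.6 hectares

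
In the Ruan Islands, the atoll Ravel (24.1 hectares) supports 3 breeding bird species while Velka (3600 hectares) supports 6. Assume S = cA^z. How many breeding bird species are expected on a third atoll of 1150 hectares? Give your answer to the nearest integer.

5

z = ln(6/3) / ln(3600/24.1) = 0.6931 / 5.0065 = 0.1385
c = 3 / 24.1^0.1385 = 3 / 1.554 = 1.931
S₃ = 1.931 × 1150^0.1385 = 1.931 × 2.653 ≈ 5.123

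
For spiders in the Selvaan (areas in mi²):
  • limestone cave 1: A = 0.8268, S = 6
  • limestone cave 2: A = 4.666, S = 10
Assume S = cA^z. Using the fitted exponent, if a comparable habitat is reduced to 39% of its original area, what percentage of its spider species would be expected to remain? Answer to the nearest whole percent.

76%

z = ln(10/6) / ln(4.666/0.8268) = 0.5108 / 1.7305 = 0.2952
S_new/S_old = (A_new/A_old)^z = 0.39^0.2952 = exp(0.2952 × -0.9416) = 0.7573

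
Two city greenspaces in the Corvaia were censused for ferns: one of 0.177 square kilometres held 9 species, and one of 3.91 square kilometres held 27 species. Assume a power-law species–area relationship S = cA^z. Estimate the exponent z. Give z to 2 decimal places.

0.35

Taking logs: ln S = ln c + z ln A, so z = (ln S₂ − ln S₁)/(ln A₂ − ln A₁).
z = ln(27/9) / ln(3.91/0.177) = ln(3) / ln(22.09) = 1.0986 / 3.0951 = 0.3549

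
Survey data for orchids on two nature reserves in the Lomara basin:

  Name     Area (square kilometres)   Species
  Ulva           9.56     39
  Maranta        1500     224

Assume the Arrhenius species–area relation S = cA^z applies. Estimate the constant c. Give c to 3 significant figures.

z = ln(S₂/S₁) / ln(A₂/A₁) = ln(224/39) / ln(1500/9.56) = 1.7481 / 5.0556 = 0.3458
c = S₁ / A₁^z = 39 / 9.56^0.3458 = 39 / 2.183 = 17.87

17.9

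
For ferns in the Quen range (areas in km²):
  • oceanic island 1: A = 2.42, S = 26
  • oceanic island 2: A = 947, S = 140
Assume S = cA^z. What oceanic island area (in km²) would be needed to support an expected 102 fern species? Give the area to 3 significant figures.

z = ln(140/26) / ln(947/2.42) = 1.6835 / 5.9695 = 0.2820
c = 26 / 2.42^0.2820 = 26 / 1.283 = 20.26
A = (102/20.26)^(1/0.2820) ⇒ ln A = ln(5.034)/0.2820 = 5.7304
A = e^5.7304 ≈ 308.1 km²

308 km²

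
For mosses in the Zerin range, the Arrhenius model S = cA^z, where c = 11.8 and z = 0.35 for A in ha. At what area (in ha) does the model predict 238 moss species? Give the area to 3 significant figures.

5340 ha

238 = 11.8 × A^0.35  ⇒  A^0.35 = 238/11.8 = 20.17
ln A = ln(20.17) / 0.35 = 3.0042 / 0.35 = 8.5833
A = e^8.5833 ≈ 5342 ha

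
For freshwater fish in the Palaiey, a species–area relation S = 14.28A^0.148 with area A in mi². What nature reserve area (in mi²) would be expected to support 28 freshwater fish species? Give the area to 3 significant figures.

94.6 mi²

28 = 14.28 × A^0.148  ⇒  A^0.148 = 28/14.28 = 1.961
ln A = ln(1.961) / 0.148 = 0.6733 / 0.148 = 4.5496
A = e^4.5496 ≈ 94.6 mi²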